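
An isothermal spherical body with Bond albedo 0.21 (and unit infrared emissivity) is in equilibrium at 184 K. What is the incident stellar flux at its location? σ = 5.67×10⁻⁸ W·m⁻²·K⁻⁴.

(1−a)S·πr² = σ·4πr²·T⁴ ⇒ S = 4σT⁴/(1−a).
S = 4·5.67×10⁻⁸·1.146×10⁹/0.790.

S ≈ 329 W/m²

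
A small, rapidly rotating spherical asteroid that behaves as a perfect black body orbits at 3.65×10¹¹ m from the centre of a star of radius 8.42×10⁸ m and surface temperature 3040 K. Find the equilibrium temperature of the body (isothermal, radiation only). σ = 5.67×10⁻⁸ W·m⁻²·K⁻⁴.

T ≈ 103 K

The star's surface emits σT_*⁴; at distance d the flux is S = σT_*⁴(R_*/d)².
S = 5.67×10⁻⁸·(3040)⁴·(8.42×10⁸/3.65×10¹¹)² = 25.77 W/m².
For an isothermal sphere T⁴ = (1−a)S/(4σ) = 1.136×10⁸ K⁴.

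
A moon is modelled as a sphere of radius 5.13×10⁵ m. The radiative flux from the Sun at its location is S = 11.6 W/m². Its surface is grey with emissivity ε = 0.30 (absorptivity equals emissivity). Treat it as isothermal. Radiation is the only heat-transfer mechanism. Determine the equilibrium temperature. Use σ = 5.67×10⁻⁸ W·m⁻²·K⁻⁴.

T ≈ 84.6 K

At equilibrium, absorbed power = emitted power.
Absorbing cross-section = πr² = 8.268×10¹¹ m²; emitting surface = 4πr² = 3.307×10¹² m² (ratio 4).
εS·A_cross = εσ·A_surf·T⁴  ⇒  T⁴ = S/(4σ)   (ε cancels).
T⁴ = 11.6/(4·5.67×10⁻⁸) = 5.115×10⁷ K⁴.
T = (5.115×10⁷)^(1/4).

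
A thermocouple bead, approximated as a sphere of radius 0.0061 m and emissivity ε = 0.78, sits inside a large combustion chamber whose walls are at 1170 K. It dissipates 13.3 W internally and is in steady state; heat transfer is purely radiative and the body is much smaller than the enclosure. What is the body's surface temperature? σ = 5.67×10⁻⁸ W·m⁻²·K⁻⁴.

T ≈ 1260 K

For a small grey body in a large enclosure, net radiated power = εσA(T⁴ − T_w⁴).
Steady state: P = εσA(T⁴ − T_w⁴) with A = 4πr² = 4.676×10⁻⁴ m².
T⁴ = P/(εσA) + T_w⁴ = 13.3/(0.78·5.67×10⁻⁸·4.676×10⁻⁴) + (1170)⁴
    = 6.431×10¹¹ + 1.874×10¹² = 2.517×10¹² K⁴.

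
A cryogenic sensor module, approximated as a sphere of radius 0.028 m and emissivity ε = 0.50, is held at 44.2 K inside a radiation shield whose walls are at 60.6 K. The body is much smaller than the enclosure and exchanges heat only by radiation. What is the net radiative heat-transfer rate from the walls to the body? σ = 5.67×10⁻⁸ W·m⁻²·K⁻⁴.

P_net ≈ 0.00270 W

For a small grey body in a large enclosure: P_net = εσA(T_body⁴ − T_wall⁴).
A = 4πr² = 0.009852 m²; T_body⁴ − T_wall⁴ = 3.817×10⁶ − 1.349×10⁷ = -9.670×10⁶ K⁴.
|P_net| = 0.50·5.67×10⁻⁸·0.009852·9.670×10⁶.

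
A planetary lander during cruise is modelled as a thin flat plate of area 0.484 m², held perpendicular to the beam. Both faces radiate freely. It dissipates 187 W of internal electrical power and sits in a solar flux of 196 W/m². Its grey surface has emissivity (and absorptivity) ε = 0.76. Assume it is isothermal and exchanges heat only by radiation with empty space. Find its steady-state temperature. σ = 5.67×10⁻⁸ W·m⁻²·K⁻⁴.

T ≈ 281 K

At steady state, absorbed solar power + internal power = radiated power.
Absorbed: α·S·A_cross = 0.76·196·0.4840 = 72.10 W (cross-section A).
Total input = 72.10 + 187 = 259.1 W.
Radiated: εσ·A_surf·T⁴ with A_surf = 2A = 0.9680 m².
T⁴ = 259.1/(0.76·5.67×10⁻⁸·0.9680) = 6.211×10⁹ K⁴.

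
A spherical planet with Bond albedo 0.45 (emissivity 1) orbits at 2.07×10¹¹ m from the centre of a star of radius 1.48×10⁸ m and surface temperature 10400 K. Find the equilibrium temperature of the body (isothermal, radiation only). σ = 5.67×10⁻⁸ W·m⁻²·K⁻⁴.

T ≈ 169 K

The star's surface emits σT_*⁴; at distance d the flux is S = σT_*⁴(R_*/d)².
S = 5.67×10⁻⁸·(10400)⁴·(1.48×10⁸/2.07×10¹¹)² = 339.1 W/m².
For an isothermal sphere T⁴ = (1−a)S/(4σ) = 8.223×10⁸ K⁴.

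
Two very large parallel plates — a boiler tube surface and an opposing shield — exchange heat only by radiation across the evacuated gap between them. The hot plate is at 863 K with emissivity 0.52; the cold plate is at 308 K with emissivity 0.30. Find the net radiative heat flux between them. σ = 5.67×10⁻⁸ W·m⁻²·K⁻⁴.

q ≈ 7270 W/m²

For two infinite grey parallel plates, q = σ(T₁⁴ − T₂⁴)/(1/ε₁ + 1/ε₂ − 1).
T₁⁴ − T₂⁴ = 5.547×10¹¹ − 8.999×10⁹ = 5.457×10¹¹ K⁴.
1/ε₁ + 1/ε₂ − 1 = 1.923 + 3.333 − 1 = 4.256.
q = 5.67×10⁻⁸ × 5.457×10¹¹ / 4.256.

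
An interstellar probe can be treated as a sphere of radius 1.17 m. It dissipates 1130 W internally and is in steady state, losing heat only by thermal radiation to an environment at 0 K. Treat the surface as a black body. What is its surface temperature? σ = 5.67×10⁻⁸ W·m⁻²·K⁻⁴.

T ≈ 184 K

Steady state: internal power = radiated power, P = εσA T⁴.
Radiating area A = 4πr² = 17.20 m².
T⁴ = P/(εσA) = 1130/(1.0·5.67×10⁻⁸·17.20) = 1.159×10⁹ K⁴.
T = (1.159×10⁹)^(1/4).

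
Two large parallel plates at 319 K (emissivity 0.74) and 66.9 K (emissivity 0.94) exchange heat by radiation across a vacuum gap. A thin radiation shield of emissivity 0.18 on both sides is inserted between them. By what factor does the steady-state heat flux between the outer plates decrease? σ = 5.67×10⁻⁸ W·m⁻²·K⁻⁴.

factor ≈ 8.14

Without shield: q₀ = σΔ(T⁴)/(1/ε₁+1/ε₂−1) with denominator 1.415.
With shield the two gaps are in series; the resistances add: (1/ε₁+1/ε_s−1)+(1/ε_s+1/ε₂−1) = 5.907+5.619 = 11.53.
Heat-flux ratio q₀/q = 11.53/1.415.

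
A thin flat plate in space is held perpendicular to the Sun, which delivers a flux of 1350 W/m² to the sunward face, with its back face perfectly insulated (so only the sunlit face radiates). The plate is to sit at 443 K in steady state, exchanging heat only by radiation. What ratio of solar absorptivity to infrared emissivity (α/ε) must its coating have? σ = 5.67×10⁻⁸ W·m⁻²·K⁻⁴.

Balance: αS·A = εσ·1A·T⁴ ⇒ α/ε = σT⁴/S.
α/ε = 5.67×10⁻⁸·(443)⁴/1350 = 5.67×10⁻⁸·3.851×10¹⁰/1350.

α/ε ≈ 1.62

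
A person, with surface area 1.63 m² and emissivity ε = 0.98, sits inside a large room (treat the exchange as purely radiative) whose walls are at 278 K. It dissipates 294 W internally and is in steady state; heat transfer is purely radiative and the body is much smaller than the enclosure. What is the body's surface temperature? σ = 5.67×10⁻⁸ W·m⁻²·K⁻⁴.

T ≈ 310 K

For a small grey body in a large enclosure, net radiated power = εσA(T⁴ − T_w⁴).
Steady state: P = εσA(T⁴ − T_w⁴) with A = 1.63 m².
T⁴ = P/(εσA) + T_w⁴ = 294/(0.98·5.67×10⁻⁸·1.630) + (278)⁴
    = 3.246×10⁹ + 5.973×10⁹ = 9.219×10⁹ K⁴.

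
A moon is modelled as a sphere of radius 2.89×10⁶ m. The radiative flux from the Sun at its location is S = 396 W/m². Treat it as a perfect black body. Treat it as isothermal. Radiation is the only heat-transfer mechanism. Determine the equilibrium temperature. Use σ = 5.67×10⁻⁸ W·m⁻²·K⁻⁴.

At equilibrium, absorbed power = emitted power.
Absorbing cross-section = πr² = 2.624×10¹³ m²; emitting surface = 4πr² = 1.050×10¹⁴ m² (ratio 4).
S·A_cross = εσ·A_surf·T⁴  ⇒  T⁴ = S/(4σ).
T⁴ = 1.00·396/(4·5.67×10⁻⁸) = 1.746×10⁹ K⁴.
T = (1.746×10⁹)^(1/4).

T ≈ 204 K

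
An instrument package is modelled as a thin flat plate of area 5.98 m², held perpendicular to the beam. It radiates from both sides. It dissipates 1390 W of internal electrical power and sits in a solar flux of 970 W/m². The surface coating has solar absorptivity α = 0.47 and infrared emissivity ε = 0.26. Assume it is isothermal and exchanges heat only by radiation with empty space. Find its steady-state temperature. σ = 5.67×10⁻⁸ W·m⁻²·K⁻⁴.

T ≈ 391 K

At steady state, absorbed solar power + internal power = radiated power.
Absorbed: α·S·A_cross = 0.47·970·5.980 = 2726 W (cross-section A).
Total input = 2726 + 1390 = 4116 W.
Radiated: εσ·A_surf·T⁴ with A_surf = 2A = 11.96 m².
T⁴ = 4116/(0.26·5.67×10⁻⁸·11.96) = 2.335×10¹⁰ K⁴.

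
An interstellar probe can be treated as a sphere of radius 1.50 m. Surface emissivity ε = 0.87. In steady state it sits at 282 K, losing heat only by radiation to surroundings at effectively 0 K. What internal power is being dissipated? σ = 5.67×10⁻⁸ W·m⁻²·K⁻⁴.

P ≈ 8820 W

Steady state: P = εσA T⁴.
A = 4πr² = 28.27 m²; T⁴ = (282)⁴ = 6.324×10⁹ K⁴.
P = 0.87 × 5.67×10⁻⁸ × 28.27 × 6.324×10⁹.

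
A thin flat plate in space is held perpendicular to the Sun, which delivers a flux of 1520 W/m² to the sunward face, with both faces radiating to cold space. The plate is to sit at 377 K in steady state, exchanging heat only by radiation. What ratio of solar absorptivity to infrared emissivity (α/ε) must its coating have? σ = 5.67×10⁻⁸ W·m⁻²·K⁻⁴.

Balance: αS·A = εσ·2A·T⁴ ⇒ α/ε = 2σT⁴/S.
α/ε = 2·5.67×10⁻⁸·(377)⁴/1520 = 2·5.67×10⁻⁸·2.020×10¹⁰/1520.

α/ε ≈ 1.51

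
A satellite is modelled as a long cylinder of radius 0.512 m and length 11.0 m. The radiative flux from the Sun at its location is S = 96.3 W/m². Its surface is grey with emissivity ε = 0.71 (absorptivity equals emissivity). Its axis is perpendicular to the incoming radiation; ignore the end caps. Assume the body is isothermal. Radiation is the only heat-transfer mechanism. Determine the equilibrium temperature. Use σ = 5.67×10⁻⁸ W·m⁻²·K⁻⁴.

T ≈ 152 K

At equilibrium, absorbed power = emitted power.
Absorbing cross-section = 2rL = 11.26 m²; emitting surface = 2πrL = 35.39 m² (ratio π).
εS·A_cross = εσ·A_surf·T⁴  ⇒  T⁴ = S/(πσ)   (ε cancels).
T⁴ = 96.3/(π·5.67×10⁻⁸) = 5.406×10⁸ K⁴.
T = (5.406×10⁸)^(1/4).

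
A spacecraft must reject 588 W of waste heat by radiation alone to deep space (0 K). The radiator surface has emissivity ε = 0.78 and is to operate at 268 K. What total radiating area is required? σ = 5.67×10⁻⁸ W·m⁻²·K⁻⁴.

P = εσA T⁴ ⇒ A = P/(εσT⁴).
T⁴ = 5.159×10⁹ K⁴.
A = 588/(0.78 × 5.67×10⁻⁸ × 5.159×10⁹).

A ≈ 2.58 m²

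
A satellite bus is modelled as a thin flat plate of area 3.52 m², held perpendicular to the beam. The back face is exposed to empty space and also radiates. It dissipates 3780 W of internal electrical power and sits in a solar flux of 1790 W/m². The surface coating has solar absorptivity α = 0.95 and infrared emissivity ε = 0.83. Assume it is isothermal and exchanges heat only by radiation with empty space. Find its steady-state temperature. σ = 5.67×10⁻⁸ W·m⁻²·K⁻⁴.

At steady state, absorbed solar power + internal power = radiated power.
Absorbed: α·S·A_cross = 0.95·1790·3.520 = 5986 W (cross-section A).
Total input = 5986 + 3780 = 9766 W.
Radiated: εσ·A_surf·T⁴ with A_surf = 2A = 7.040 m².
T⁴ = 9766/(0.83·5.67×10⁻⁸·7.040) = 2.948×10¹⁰ K⁴.

T ≈ 414 K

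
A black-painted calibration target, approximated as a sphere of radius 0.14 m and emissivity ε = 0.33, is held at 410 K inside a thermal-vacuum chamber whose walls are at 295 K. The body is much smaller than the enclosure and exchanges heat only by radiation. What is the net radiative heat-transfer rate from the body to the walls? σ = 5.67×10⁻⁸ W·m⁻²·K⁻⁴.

For a small grey body in a large enclosure: P_net = εσA(T_body⁴ − T_wall⁴).
A = 4πr² = 0.2463 m²; T_body⁴ − T_wall⁴ = 2.826×10¹⁰ − 7.573×10⁹ = 2.068×10¹⁰ K⁴.
|P_net| = 0.33·5.67×10⁻⁸·0.2463·2.068×10¹⁰.

P_net ≈ 95.3 W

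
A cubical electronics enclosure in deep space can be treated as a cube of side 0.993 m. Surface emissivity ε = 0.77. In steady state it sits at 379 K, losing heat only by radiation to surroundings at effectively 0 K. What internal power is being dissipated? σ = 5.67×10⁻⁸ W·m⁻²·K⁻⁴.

Steady state: P = εσA T⁴.
A = 6L² = 5.916 m²; T⁴ = (379)⁴ = 2.063×10¹⁰ K⁴.
P = 0.77 × 5.67×10⁻⁸ × 5.916 × 2.063×10¹⁰.

P ≈ 5330 W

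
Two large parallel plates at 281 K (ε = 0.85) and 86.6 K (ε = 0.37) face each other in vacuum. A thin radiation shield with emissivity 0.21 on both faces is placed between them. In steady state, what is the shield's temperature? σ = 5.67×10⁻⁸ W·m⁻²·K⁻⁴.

In steady state the net flux on the hot side equals that on the cold side.
σ(T₁⁴−T_s⁴)/D₁ = σ(T_s⁴−T₂⁴)/D₂, with D₁ = 1/ε₁+1/ε_s−1 = 4.938, D₂ = 1/ε_s+1/ε₂−1 = 6.465.
Solve for T_s⁴: T_s⁴ = (D₂·T₁⁴ + D₁·T₂⁴)/(D₁+D₂) = 3.559×10⁹ K⁴.

T_s ≈ 244 K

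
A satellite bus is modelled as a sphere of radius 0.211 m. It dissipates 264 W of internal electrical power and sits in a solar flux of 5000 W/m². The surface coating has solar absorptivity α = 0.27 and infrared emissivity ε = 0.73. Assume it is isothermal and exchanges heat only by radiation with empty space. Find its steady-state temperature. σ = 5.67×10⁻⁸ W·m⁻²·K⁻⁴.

T ≈ 374 K

At steady state, absorbed solar power + internal power = radiated power.
Absorbed: α·S·A_cross = 0.27·5000·0.1399 = 188.8 W (cross-section πr²).
Total input = 188.8 + 264 = 452.8 W.
Radiated: εσ·A_surf·T⁴ with A_surf = 4πr² = 0.5595 m².
T⁴ = 452.8/(0.73·5.67×10⁻⁸·0.5595) = 1.955×10¹⁰ K⁴.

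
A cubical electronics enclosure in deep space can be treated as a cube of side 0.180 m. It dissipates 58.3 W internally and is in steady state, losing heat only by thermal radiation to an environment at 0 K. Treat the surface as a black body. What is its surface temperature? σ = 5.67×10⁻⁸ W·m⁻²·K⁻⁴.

T ≈ 270 K

Steady state: internal power = radiated power, P = εσA T⁴.
Radiating area A = 6L² = 0.1944 m².
T⁴ = P/(εσA) = 58.3/(1.0·5.67×10⁻⁸·0.1944) = 5.289×10⁹ K⁴.
T = (5.289×10⁹)^(1/4).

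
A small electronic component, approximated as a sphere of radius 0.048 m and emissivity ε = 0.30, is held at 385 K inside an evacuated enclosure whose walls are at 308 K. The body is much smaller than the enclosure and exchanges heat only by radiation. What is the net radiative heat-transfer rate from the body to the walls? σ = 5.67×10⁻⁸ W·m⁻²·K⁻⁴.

P_net ≈ 6.39 W

For a small grey body in a large enclosure: P_net = εσA(T_body⁴ − T_wall⁴).
A = 4πr² = 0.02895 m²; T_body⁴ − T_wall⁴ = 2.197×10¹⁰ − 8.999×10⁹ = 1.297×10¹⁰ K⁴.
|P_net| = 0.30·5.67×10⁻⁸·0.02895·1.297×10¹⁰.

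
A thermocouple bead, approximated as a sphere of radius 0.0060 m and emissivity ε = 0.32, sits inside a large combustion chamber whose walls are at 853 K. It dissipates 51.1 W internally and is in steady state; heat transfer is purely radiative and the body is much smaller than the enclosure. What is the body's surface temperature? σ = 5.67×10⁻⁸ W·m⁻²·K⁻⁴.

T ≈ 1610 K

For a small grey body in a large enclosure, net radiated power = εσA(T⁴ − T_w⁴).
Steady state: P = εσA(T⁴ − T_w⁴) with A = 4πr² = 4.524×10⁻⁴ m².
T⁴ = P/(εσA) + T_w⁴ = 51.1/(0.32·5.67×10⁻⁸·4.524×10⁻⁴) + (853)⁴
    = 6.226×10¹² + 5.294×10¹¹ = 6.755×10¹² K⁴.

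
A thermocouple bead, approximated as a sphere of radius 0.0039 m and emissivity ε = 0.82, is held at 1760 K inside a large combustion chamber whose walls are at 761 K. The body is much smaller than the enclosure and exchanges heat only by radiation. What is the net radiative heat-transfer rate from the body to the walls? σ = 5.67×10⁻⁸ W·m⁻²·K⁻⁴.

P_net ≈ 82.3 W

For a small grey body in a large enclosure: P_net = εσA(T_body⁴ − T_wall⁴).
A = 4πr² = 1.911×10⁻⁴ m²; T_body⁴ − T_wall⁴ = 9.595×10¹² − 3.354×10¹¹ = 9.260×10¹² K⁴.
|P_net| = 0.82·5.67×10⁻⁸·1.911×10⁻⁴·9.260×10¹².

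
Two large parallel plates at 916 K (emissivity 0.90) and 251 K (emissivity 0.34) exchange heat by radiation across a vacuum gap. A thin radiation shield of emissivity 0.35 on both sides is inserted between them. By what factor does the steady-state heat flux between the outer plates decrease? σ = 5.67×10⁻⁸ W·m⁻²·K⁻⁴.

factor ≈ 2.54

Without shield: q₀ = σΔ(T⁴)/(1/ε₁+1/ε₂−1) with denominator 3.052.
With shield the two gaps are in series; the resistances add: (1/ε₁+1/ε_s−1)+(1/ε_s+1/ε₂−1) = 2.968+4.798 = 7.767.
Heat-flux ratio q₀/q = 7.767/3.052.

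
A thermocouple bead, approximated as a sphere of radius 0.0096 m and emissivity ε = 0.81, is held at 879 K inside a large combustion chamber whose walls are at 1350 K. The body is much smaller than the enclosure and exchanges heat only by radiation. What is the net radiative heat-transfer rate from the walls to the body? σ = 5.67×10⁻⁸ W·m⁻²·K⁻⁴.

For a small grey body in a large enclosure: P_net = εσA(T_body⁴ − T_wall⁴).
A = 4πr² = 0.001158 m²; T_body⁴ − T_wall⁴ = 5.970×10¹¹ − 3.322×10¹² = -2.725×10¹² K⁴.
|P_net| = 0.81·5.67×10⁻⁸·0.001158·2.725×10¹².

P_net ≈ 145 W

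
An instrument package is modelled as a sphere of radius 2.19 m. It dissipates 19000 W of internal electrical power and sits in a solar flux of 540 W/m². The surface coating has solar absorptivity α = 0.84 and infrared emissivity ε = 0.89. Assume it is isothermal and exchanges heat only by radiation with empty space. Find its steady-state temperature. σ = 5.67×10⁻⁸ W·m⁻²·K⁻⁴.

At steady state, absorbed solar power + internal power = radiated power.
Absorbed: α·S·A_cross = 0.84·540·15.07 = 6835 W (cross-section πr²).
Total input = 6835 + 19000 = 25830 W.
Radiated: εσ·A_surf·T⁴ with A_surf = 4πr² = 60.27 m².
T⁴ = 25830/(0.89·5.67×10⁻⁸·60.27) = 8.494×10⁹ K⁴.

T ≈ 304 K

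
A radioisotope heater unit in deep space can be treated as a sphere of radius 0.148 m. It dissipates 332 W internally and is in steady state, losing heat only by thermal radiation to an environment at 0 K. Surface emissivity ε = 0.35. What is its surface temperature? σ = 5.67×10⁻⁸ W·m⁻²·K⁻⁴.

T ≈ 497 K

Steady state: internal power = radiated power, P = εσA T⁴.
Radiating area A = 4πr² = 0.2753 m².
T⁴ = P/(εσA) = 332/(0.35·5.67×10⁻⁸·0.2753) = 6.078×10¹⁰ K⁴.
T = (6.078×10¹⁰)^(1/4).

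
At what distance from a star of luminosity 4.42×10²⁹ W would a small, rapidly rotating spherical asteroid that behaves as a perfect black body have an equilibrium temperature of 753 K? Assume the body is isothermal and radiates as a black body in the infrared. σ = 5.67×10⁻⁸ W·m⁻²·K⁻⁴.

For an isothermal black-emitting sphere, (1−a)S·πr² = σ·4πr²·T⁴ ⇒ S = 4σT⁴/(1−a).
S = 4·5.67×10⁻⁸·(753)⁴/1.00 = 72920 W/m².
Flux falls as S = L/(4πd²), so d = √(L/(4πS)) = √(4.42×10²⁹/(4π·72920)).

d ≈ 6.95×10¹¹ m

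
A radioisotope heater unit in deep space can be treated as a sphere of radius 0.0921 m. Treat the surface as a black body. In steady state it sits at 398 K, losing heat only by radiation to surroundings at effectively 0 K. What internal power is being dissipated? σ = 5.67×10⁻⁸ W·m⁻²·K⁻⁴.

P ≈ 152 W

Steady state: P = εσA T⁴.
A = 4πr² = 0.1066 m²; T⁴ = (398)⁴ = 2.509×10¹⁰ K⁴.
P = 1.0 × 5.67×10⁻⁸ × 0.1066 × 2.509×10¹⁰.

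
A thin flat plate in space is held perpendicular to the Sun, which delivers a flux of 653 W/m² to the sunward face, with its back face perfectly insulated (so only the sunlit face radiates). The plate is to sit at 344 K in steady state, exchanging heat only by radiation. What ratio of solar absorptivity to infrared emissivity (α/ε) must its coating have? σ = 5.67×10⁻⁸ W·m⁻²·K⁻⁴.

Balance: αS·A = εσ·1A·T⁴ ⇒ α/ε = σT⁴/S.
α/ε = 5.67×10⁻⁸·(344)⁴/653 = 5.67×10⁻⁸·1.400×10¹⁰/653.

α/ε ≈ 1.22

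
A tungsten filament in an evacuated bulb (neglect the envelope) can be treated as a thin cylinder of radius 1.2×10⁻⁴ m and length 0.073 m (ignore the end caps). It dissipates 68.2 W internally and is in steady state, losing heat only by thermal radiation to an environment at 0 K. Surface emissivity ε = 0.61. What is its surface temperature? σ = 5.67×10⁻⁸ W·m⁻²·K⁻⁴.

T ≈ 2450 K

Steady state: internal power = radiated power, P = εσA T⁴.
Radiating area A = 2πrL = 5.504×10⁻⁵ m².
T⁴ = P/(εσA) = 68.2/(0.61·5.67×10⁻⁸·5.504×10⁻⁵) = 3.583×10¹³ K⁴.
T = (3.583×10¹³)^(1/4).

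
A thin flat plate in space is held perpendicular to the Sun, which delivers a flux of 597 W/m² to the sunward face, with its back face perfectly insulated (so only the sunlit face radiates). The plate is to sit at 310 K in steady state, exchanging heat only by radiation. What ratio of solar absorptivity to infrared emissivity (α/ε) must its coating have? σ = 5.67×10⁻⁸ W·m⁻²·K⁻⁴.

α/ε ≈ 0.877

Balance: αS·A = εσ·1A·T⁴ ⇒ α/ε = σT⁴/S.
α/ε = 5.67×10⁻⁸·(310)⁴/597 = 5.67×10⁻⁸·9.235×10⁹/597.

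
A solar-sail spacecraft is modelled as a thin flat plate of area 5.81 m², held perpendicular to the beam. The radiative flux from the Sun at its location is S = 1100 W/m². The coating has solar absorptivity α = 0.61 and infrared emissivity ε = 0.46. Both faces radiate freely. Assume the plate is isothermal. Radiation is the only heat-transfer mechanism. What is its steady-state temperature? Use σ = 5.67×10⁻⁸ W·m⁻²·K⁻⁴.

At equilibrium, absorbed power = emitted power.
Absorbing cross-section = A = 5.810 m²; emitting surface = 2A = 11.62 m² (ratio 2).
αS·A_cross = εσ·A_surf·T⁴  ⇒  T⁴ = αS/(ε·2σ).
T⁴ = 0.610·1100/(0.46·2·5.67×10⁻⁸) = 1.286×10¹⁰ K⁴.
T = (1.286×10¹⁰)^(1/4).

T ≈ 337 K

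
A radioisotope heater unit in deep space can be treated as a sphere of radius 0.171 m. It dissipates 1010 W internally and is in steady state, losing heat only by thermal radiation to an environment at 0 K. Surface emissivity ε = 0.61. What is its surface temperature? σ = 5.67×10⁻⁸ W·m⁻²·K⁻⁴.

T ≈ 531 K

Steady state: internal power = radiated power, P = εσA T⁴.
Radiating area A = 4πr² = 0.3675 m².
T⁴ = P/(εσA) = 1010/(0.61·5.67×10⁻⁸·0.3675) = 7.947×10¹⁰ K⁴.
T = (7.947×10¹⁰)^(1/4).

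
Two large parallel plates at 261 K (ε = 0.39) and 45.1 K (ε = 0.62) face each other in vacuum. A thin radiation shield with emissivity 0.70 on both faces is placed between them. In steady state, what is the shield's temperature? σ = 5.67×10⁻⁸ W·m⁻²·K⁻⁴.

T_s ≈ 208 K

In steady state the net flux on the hot side equals that on the cold side.
σ(T₁⁴−T_s⁴)/D₁ = σ(T_s⁴−T₂⁴)/D₂, with D₁ = 1/ε₁+1/ε_s−1 = 2.993, D₂ = 1/ε_s+1/ε₂−1 = 2.041.
Solve for T_s⁴: T_s⁴ = (D₂·T₁⁴ + D₁·T₂⁴)/(D₁+D₂) = 1.884×10⁹ K⁴.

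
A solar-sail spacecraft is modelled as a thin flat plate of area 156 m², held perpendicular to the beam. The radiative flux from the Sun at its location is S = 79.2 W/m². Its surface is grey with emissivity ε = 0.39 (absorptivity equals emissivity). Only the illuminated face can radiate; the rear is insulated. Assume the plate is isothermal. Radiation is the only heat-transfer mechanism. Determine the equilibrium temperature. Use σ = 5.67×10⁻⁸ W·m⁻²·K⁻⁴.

At equilibrium, absorbed power = emitted power.
Absorbing cross-section = A = 156.0 m²; emitting surface = A = 156.0 m² (ratio 1).
εS·A_cross = εσ·A_surf·T⁴  ⇒  T⁴ = S/(1σ)   (ε cancels).
T⁴ = 79.2/(1·5.67×10⁻⁸) = 1.397×10⁹ K⁴.
T = (1.397×10⁹)^(1/4).

T ≈ 193 K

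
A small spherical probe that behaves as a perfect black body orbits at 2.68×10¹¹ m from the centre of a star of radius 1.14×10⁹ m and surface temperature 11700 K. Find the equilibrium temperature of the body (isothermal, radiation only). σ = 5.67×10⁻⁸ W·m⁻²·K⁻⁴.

T ≈ 540 K

The star's surface emits σT_*⁴; at distance d the flux is S = σT_*⁴(R_*/d)².
S = 5.67×10⁻⁸·(11700)⁴·(1.14×10⁹/2.68×10¹¹)² = 19230 W/m².
For an isothermal sphere T⁴ = (1−a)S/(4σ) = 8.477×10¹⁰ K⁴.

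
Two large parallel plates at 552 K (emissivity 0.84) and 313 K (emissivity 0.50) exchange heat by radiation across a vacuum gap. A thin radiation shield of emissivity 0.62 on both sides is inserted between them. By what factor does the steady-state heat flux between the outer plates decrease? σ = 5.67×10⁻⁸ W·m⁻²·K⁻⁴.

Without shield: q₀ = σΔ(T⁴)/(1/ε₁+1/ε₂−1) with denominator 2.190.
With shield the two gaps are in series; the resistances add: (1/ε₁+1/ε_s−1)+(1/ε_s+1/ε₂−1) = 1.803+2.613 = 4.416.
Heat-flux ratio q₀/q = 4.416/2.190.

factor ≈ 2.02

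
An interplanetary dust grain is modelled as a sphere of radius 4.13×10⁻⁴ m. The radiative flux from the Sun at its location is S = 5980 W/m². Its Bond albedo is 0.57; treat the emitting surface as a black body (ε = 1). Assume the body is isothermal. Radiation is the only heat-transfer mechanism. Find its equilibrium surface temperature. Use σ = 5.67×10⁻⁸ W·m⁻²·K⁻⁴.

At equilibrium, absorbed power = emitted power.
Absorbing cross-section = πr² = 5.359×10⁻⁷ m²; emitting surface = 4πr² = 2.143×10⁻⁶ m² (ratio 4).
(1−a)S·A_cross = εσ·A_surf·T⁴  ⇒  T⁴ = (1−a)S/(4σ).
T⁴ = 0.430·5980/(4·5.67×10⁻⁸) = 1.134×10¹⁰ K⁴.
T = (1.134×10¹⁰)^(1/4).

T ≈ 326 K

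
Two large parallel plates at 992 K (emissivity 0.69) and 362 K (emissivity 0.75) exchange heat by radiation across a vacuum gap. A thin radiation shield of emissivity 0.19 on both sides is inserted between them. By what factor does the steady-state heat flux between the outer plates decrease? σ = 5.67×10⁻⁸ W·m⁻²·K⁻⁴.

factor ≈ 6.34

Without shield: q₀ = σΔ(T⁴)/(1/ε₁+1/ε₂−1) with denominator 1.783.
With shield the two gaps are in series; the resistances add: (1/ε₁+1/ε_s−1)+(1/ε_s+1/ε₂−1) = 5.712+5.596 = 11.31.
Heat-flux ratio q₀/q = 11.31/1.783.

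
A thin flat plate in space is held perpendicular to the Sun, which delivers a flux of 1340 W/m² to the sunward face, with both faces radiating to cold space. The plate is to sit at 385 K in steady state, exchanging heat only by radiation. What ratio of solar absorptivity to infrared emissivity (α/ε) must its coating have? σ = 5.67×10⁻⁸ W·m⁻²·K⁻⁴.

α/ε ≈ 1.86

Balance: αS·A = εσ·2A·T⁴ ⇒ α/ε = 2σT⁴/S.
α/ε = 2·5.67×10⁻⁸·(385)⁴/1340 = 2·5.67×10⁻⁸·2.197×10¹⁰/1340.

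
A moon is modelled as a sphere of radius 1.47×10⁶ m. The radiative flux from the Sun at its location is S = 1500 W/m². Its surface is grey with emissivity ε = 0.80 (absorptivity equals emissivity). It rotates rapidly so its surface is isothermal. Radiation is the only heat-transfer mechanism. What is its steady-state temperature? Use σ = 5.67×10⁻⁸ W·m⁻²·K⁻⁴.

T ≈ 285 K

At equilibrium, absorbed power = emitted power.
Absorbing cross-section = πr² = 6.789×10¹² m²; emitting surface = 4πr² = 2.715×10¹³ m² (ratio 4).
εS·A_cross = εσ·A_surf·T⁴  ⇒  T⁴ = S/(4σ)   (ε cancels).
T⁴ = 1500/(4·5.67×10⁻⁸) = 6.614×10⁹ K⁴.
T = (6.614×10⁹)^(1/4).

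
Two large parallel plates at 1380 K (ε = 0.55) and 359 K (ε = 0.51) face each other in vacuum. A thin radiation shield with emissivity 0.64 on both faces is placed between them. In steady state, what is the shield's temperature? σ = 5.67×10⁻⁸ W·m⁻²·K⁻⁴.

T_s ≈ 1170 K

In steady state the net flux on the hot side equals that on the cold side.
σ(T₁⁴−T_s⁴)/D₁ = σ(T_s⁴−T₂⁴)/D₂, with D₁ = 1/ε₁+1/ε_s−1 = 2.381, D₂ = 1/ε_s+1/ε₂−1 = 2.523.
Solve for T_s⁴: T_s⁴ = (D₂·T₁⁴ + D₁·T₂⁴)/(D₁+D₂) = 1.874×10¹² K⁴.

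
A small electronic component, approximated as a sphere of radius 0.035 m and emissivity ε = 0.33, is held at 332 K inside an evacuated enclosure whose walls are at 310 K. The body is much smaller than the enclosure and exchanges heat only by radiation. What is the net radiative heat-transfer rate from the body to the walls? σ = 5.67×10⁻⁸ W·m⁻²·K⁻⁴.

P_net ≈ 0.839 W

For a small grey body in a large enclosure: P_net = εσA(T_body⁴ − T_wall⁴).
A = 4πr² = 0.01539 m²; T_body⁴ − T_wall⁴ = 1.215×10¹⁰ − 9.235×10⁹ = 2.914×10⁹ K⁴.
|P_net| = 0.33·5.67×10⁻⁸·0.01539·2.914×10⁹.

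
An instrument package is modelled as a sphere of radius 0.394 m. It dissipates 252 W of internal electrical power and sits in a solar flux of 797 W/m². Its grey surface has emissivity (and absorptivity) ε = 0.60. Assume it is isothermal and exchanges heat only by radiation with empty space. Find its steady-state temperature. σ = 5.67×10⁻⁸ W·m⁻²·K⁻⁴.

T ≈ 292 K

At steady state, absorbed solar power + internal power = radiated power.
Absorbed: α·S·A_cross = 0.60·797·0.4877 = 233.2 W (cross-section πr²).
Total input = 233.2 + 252 = 485.2 W.
Radiated: εσ·A_surf·T⁴ with A_surf = 4πr² = 1.951 m².
T⁴ = 485.2/(0.60·5.67×10⁻⁸·1.951) = 7.311×10⁹ K⁴.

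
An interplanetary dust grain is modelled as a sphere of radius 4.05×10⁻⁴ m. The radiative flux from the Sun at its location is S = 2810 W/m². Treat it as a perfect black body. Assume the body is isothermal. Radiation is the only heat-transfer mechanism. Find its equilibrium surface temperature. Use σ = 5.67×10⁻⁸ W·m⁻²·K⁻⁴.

At equilibrium, absorbed power = emitted power.
Absorbing cross-section = πr² = 5.153×10⁻⁷ m²; emitting surface = 4πr² = 2.061×10⁻⁶ m² (ratio 4).
S·A_cross = εσ·A_surf·T⁴  ⇒  T⁴ = S/(4σ).
T⁴ = 1.00·2810/(4·5.67×10⁻⁸) = 1.239×10¹⁰ K⁴.
T = (1.239×10¹⁰)^(1/4).

T ≈ 334 K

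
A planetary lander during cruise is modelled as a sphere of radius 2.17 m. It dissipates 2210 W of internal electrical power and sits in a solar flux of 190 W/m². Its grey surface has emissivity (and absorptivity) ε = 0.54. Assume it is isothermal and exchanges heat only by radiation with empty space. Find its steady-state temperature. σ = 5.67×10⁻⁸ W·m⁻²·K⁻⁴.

At steady state, absorbed solar power + internal power = radiated power.
Absorbed: α·S·A_cross = 0.54·190·14.79 = 1518 W (cross-section πr²).
Total input = 1518 + 2210 = 3728 W.
Radiated: εσ·A_surf·T⁴ with A_surf = 4πr² = 59.17 m².
T⁴ = 3728/(0.54·5.67×10⁻⁸·59.17) = 2.058×10⁹ K⁴.

T ≈ 213 K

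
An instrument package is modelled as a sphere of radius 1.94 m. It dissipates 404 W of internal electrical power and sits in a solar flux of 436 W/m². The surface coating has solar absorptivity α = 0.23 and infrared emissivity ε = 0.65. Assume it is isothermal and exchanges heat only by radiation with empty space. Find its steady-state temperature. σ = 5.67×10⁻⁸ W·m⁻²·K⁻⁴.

T ≈ 174 K

At steady state, absorbed solar power + internal power = radiated power.
Absorbed: α·S·A_cross = 0.23·436·11.82 = 1186 W (cross-section πr²).
Total input = 1186 + 404 = 1590 W.
Radiated: εσ·A_surf·T⁴ with A_surf = 4πr² = 47.29 m².
T⁴ = 1590/(0.65·5.67×10⁻⁸·47.29) = 9.120×10⁸ K⁴.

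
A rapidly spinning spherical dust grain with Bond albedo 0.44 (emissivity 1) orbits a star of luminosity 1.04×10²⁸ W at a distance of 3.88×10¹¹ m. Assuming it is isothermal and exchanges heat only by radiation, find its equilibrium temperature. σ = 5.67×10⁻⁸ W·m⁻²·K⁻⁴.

T ≈ 341 K

First find the stellar flux at distance d: S = L/(4πd²) = 1.04×10²⁸/(4π·(3.88×10¹¹)²) = 5497 W/m².
For an isothermal sphere, absorbed (1−a)S·πr² = emitted σ·4πr²·T⁴, so T⁴ = (1−a)S/(4σ).
T⁴ = 0.560·5497/(4·5.67×10⁻⁸) = 1.357×10¹⁰ K⁴.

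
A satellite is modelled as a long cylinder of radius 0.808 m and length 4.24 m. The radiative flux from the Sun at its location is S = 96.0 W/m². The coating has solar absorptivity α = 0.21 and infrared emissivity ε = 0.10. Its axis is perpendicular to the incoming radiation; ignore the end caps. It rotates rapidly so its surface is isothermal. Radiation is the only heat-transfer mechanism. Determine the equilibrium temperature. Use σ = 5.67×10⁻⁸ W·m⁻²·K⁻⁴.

At equilibrium, absorbed power = emitted power.
Absorbing cross-section = 2rL = 6.852 m²; emitting surface = 2πrL = 21.53 m² (ratio π).
αS·A_cross = εσ·A_surf·T⁴  ⇒  T⁴ = αS/(ε·πσ).
T⁴ = 0.210·96.0/(0.10·π·5.67×10⁻⁸) = 1.132×10⁹ K⁴.
T = (1.132×10⁹)^(1/4).

T ≈ 183 K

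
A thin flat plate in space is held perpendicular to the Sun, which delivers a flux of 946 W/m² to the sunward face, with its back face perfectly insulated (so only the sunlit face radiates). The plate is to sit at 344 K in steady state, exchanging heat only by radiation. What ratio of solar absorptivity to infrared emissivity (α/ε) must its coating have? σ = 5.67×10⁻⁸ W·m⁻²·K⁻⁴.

Balance: αS·A = εσ·1A·T⁴ ⇒ α/ε = σT⁴/S.
α/ε = 5.67×10⁻⁸·(344)⁴/946 = 5.67×10⁻⁸·1.400×10¹⁰/946.

α/ε ≈ 0.839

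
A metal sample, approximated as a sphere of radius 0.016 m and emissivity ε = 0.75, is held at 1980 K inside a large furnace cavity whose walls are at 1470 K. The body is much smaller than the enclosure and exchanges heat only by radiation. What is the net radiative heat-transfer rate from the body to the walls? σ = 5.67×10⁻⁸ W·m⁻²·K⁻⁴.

P_net ≈ 1460 W

For a small grey body in a large enclosure: P_net = εσA(T_body⁴ − T_wall⁴).
A = 4πr² = 0.003217 m²; T_body⁴ − T_wall⁴ = 1.537×10¹³ − 4.669×10¹² = 1.070×10¹³ K⁴.
|P_net| = 0.75·5.67×10⁻⁸·0.003217·1.070×10¹³.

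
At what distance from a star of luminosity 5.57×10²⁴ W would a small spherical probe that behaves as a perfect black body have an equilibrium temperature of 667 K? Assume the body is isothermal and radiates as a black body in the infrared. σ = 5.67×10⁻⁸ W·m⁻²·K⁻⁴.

For an isothermal black-emitting sphere, (1−a)S·πr² = σ·4πr²·T⁴ ⇒ S = 4σT⁴/(1−a).
S = 4·5.67×10⁻⁸·(667)⁴/1.00 = 44890 W/m².
Flux falls as S = L/(4πd²), so d = √(L/(4πS)) = √(5.57×10²⁴/(4π·44890)).

d ≈ 3.14×10⁹ m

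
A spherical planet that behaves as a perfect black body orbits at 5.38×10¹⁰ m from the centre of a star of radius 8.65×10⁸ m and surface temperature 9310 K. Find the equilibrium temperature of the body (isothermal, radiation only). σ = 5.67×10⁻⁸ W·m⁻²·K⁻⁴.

The star's surface emits σT_*⁴; at distance d the flux is S = σT_*⁴(R_*/d)².
S = 5.67×10⁻⁸·(9310)⁴·(8.65×10⁸/5.38×10¹⁰)² = 1.101×10⁵ W/m².
For an isothermal sphere T⁴ = (1−a)S/(4σ) = 4.855×10¹¹ K⁴.

T ≈ 835 K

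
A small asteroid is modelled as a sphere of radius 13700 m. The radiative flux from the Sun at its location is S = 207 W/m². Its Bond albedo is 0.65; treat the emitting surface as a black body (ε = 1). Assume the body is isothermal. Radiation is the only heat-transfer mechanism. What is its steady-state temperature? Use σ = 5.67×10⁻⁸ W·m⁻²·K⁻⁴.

T ≈ 134 K

At equilibrium, absorbed power = emitted power.
Absorbing cross-section = πr² = 5.896×10⁸ m²; emitting surface = 4πr² = 2.359×10⁹ m² (ratio 4).
(1−a)S·A_cross = εσ·A_surf·T⁴  ⇒  T⁴ = (1−a)S/(4σ).
T⁴ = 0.350·207/(4·5.67×10⁻⁸) = 3.194×10⁸ K⁴.
T = (3.194×10⁸)^(1/4).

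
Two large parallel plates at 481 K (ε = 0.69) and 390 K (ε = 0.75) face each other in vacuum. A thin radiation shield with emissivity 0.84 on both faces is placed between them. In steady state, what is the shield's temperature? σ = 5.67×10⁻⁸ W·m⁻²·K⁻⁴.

T_s ≈ 441 K

In steady state the net flux on the hot side equals that on the cold side.
σ(T₁⁴−T_s⁴)/D₁ = σ(T_s⁴−T₂⁴)/D₂, with D₁ = 1/ε₁+1/ε_s−1 = 1.640, D₂ = 1/ε_s+1/ε₂−1 = 1.524.
Solve for T_s⁴: T_s⁴ = (D₂·T₁⁴ + D₁·T₂⁴)/(D₁+D₂) = 3.777×10¹⁰ K⁴.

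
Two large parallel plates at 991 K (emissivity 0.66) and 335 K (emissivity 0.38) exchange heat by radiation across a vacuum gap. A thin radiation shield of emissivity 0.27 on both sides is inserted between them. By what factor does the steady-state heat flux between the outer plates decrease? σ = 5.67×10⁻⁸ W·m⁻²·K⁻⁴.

factor ≈ 3.04

Without shield: q₀ = σΔ(T⁴)/(1/ε₁+1/ε₂−1) with denominator 3.147.
With shield the two gaps are in series; the resistances add: (1/ε₁+1/ε_s−1)+(1/ε_s+1/ε₂−1) = 4.219+5.335 = 9.554.
Heat-flux ratio q₀/q = 9.554/3.147.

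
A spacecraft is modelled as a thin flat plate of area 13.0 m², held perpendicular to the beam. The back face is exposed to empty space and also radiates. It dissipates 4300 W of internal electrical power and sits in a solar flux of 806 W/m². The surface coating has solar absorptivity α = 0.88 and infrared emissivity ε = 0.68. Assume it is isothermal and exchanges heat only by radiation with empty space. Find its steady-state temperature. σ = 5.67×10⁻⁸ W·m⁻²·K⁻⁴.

At steady state, absorbed solar power + internal power = radiated power.
Absorbed: α·S·A_cross = 0.88·806·13.00 = 9221 W (cross-section A).
Total input = 9221 + 4300 = 13520 W.
Radiated: εσ·A_surf·T⁴ with A_surf = 2A = 26.00 m².
T⁴ = 13520/(0.68·5.67×10⁻⁸·26.00) = 1.349×10¹⁰ K⁴.

T ≈ 341 K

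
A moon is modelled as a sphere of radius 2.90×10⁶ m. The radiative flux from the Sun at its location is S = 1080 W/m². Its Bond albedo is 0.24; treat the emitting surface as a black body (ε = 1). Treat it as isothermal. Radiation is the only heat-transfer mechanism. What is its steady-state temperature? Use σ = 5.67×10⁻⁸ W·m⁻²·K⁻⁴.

At equilibrium, absorbed power = emitted power.
Absorbing cross-section = πr² = 2.642×10¹³ m²; emitting surface = 4πr² = 1.057×10¹⁴ m² (ratio 4).
(1−a)S·A_cross = εσ·A_surf·T⁴  ⇒  T⁴ = (1−a)S/(4σ).
T⁴ = 0.760·1080/(4·5.67×10⁻⁸) = 3.619×10⁹ K⁴.
T = (3.619×10⁹)^(1/4).

T ≈ 245 K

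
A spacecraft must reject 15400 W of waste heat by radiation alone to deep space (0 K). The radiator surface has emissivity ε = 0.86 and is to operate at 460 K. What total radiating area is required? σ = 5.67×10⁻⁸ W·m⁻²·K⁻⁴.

A ≈ 7.05 m²

P = εσA T⁴ ⇒ A = P/(εσT⁴).
T⁴ = 4.477×10¹⁰ K⁴.
A = 15400/(0.86 × 5.67×10⁻⁸ × 4.477×10¹⁰).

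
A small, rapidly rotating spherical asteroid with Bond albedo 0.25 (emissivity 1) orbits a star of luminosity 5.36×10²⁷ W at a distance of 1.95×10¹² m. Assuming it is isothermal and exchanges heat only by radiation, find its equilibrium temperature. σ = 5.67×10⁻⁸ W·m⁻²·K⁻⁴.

First find the stellar flux at distance d: S = L/(4πd²) = 5.36×10²⁷/(4π·(1.95×10¹²)²) = 112.2 W/m².
For an isothermal sphere, absorbed (1−a)S·πr² = emitted σ·4πr²·T⁴, so T⁴ = (1−a)S/(4σ).
T⁴ = 0.750·112.2/(4·5.67×10⁻⁸) = 3.709×10⁸ K⁴.

T ≈ 139 K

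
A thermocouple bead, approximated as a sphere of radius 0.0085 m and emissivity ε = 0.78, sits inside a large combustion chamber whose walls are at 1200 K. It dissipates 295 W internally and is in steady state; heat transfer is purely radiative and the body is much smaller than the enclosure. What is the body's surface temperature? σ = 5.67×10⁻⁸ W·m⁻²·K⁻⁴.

T ≈ 1750 K

For a small grey body in a large enclosure, net radiated power = εσA(T⁴ − T_w⁴).
Steady state: P = εσA(T⁴ − T_w⁴) with A = 4πr² = 9.079×10⁻⁴ m².
T⁴ = P/(εσA) + T_w⁴ = 295/(0.78·5.67×10⁻⁸·9.079×10⁻⁴) + (1200)⁴
    = 7.347×10¹² + 2.074×10¹² = 9.420×10¹² K⁴.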